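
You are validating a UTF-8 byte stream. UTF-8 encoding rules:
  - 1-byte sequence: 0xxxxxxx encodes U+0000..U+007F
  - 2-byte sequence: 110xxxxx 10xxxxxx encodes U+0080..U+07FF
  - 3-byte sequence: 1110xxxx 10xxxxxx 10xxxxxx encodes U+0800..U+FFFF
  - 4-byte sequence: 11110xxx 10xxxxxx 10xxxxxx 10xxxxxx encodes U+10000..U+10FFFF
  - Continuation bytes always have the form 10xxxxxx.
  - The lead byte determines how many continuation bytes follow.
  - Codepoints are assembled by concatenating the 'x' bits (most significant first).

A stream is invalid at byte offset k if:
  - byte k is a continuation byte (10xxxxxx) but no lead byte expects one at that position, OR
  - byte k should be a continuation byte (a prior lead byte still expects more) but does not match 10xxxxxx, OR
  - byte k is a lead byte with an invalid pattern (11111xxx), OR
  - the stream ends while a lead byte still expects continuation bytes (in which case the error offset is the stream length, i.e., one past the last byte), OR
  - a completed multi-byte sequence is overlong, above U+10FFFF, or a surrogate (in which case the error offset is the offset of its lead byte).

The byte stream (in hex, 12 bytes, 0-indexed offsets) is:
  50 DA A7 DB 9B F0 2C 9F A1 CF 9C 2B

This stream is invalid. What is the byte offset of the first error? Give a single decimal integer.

Answer: 6

Derivation:
Byte[0]=50: 1-byte ASCII. cp=U+0050
Byte[1]=DA: 2-byte lead, need 1 cont bytes. acc=0x1A
Byte[2]=A7: continuation. acc=(acc<<6)|0x27=0x6A7
Completed: cp=U+06A7 (starts at byte 1)
Byte[3]=DB: 2-byte lead, need 1 cont bytes. acc=0x1B
Byte[4]=9B: continuation. acc=(acc<<6)|0x1B=0x6DB
Completed: cp=U+06DB (starts at byte 3)
Byte[5]=F0: 4-byte lead, need 3 cont bytes. acc=0x0
Byte[6]=2C: expected 10xxxxxx continuation. INVALID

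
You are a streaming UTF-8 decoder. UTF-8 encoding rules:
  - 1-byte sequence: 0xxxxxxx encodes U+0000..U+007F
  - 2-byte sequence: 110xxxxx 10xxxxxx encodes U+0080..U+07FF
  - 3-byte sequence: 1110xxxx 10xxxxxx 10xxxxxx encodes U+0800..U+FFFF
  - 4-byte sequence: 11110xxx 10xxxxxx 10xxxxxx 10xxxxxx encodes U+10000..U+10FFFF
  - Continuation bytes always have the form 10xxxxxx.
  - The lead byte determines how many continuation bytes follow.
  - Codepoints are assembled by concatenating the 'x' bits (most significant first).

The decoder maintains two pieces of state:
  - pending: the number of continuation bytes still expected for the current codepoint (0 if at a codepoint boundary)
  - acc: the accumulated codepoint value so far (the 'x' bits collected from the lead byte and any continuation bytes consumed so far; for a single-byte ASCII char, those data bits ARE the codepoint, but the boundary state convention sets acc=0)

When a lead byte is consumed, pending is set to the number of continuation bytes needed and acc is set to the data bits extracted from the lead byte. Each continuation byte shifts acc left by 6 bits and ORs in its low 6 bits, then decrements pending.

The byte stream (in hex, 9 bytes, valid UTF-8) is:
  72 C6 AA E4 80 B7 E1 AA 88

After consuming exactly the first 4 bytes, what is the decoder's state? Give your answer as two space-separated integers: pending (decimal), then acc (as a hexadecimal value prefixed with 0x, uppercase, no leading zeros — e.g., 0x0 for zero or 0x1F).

Byte[0]=72: 1-byte. pending=0, acc=0x0
Byte[1]=C6: 2-byte lead. pending=1, acc=0x6
Byte[2]=AA: continuation. acc=(acc<<6)|0x2A=0x1AA, pending=0
Byte[3]=E4: 3-byte lead. pending=2, acc=0x4

Answer: 2 0x4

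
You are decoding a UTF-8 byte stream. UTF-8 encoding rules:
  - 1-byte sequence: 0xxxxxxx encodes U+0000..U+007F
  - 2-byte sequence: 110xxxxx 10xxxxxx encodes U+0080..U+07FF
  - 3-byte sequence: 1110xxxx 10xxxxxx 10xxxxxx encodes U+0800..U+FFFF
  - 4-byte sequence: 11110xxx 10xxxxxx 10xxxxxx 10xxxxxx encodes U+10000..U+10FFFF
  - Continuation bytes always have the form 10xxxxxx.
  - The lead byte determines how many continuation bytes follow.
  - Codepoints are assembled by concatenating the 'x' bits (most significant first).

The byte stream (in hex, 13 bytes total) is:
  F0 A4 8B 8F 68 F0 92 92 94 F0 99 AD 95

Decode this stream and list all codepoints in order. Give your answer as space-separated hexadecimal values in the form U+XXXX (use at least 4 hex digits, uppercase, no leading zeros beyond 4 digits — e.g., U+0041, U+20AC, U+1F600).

Byte[0]=F0: 4-byte lead, need 3 cont bytes. acc=0x0
Byte[1]=A4: continuation. acc=(acc<<6)|0x24=0x24
Byte[2]=8B: continuation. acc=(acc<<6)|0x0B=0x90B
Byte[3]=8F: continuation. acc=(acc<<6)|0x0F=0x242CF
Completed: cp=U+242CF (starts at byte 0)
Byte[4]=68: 1-byte ASCII. cp=U+0068
Byte[5]=F0: 4-byte lead, need 3 cont bytes. acc=0x0
Byte[6]=92: continuation. acc=(acc<<6)|0x12=0x12
Byte[7]=92: continuation. acc=(acc<<6)|0x12=0x492
Byte[8]=94: continuation. acc=(acc<<6)|0x14=0x12494
Completed: cp=U+12494 (starts at byte 5)
Byte[9]=F0: 4-byte lead, need 3 cont bytes. acc=0x0
Byte[10]=99: continuation. acc=(acc<<6)|0x19=0x19
Byte[11]=AD: continuation. acc=(acc<<6)|0x2D=0x66D
Byte[12]=95: continuation. acc=(acc<<6)|0x15=0x19B55
Completed: cp=U+19B55 (starts at byte 9)

Answer: U+242CF U+0068 U+12494 U+19B55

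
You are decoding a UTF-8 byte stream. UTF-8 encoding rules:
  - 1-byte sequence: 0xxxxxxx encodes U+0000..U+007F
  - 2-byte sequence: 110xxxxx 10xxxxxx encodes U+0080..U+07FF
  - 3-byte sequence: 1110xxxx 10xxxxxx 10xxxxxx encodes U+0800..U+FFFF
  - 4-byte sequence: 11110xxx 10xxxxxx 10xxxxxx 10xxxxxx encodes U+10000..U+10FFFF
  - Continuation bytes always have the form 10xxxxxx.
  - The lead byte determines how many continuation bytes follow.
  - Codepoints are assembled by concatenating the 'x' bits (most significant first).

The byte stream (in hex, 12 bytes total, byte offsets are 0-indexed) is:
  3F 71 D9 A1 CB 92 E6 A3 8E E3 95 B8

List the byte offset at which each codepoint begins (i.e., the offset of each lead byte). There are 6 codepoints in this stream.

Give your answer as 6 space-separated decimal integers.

Answer: 0 1 2 4 6 9

Derivation:
Byte[0]=3F: 1-byte ASCII. cp=U+003F
Byte[1]=71: 1-byte ASCII. cp=U+0071
Byte[2]=D9: 2-byte lead, need 1 cont bytes. acc=0x19
Byte[3]=A1: continuation. acc=(acc<<6)|0x21=0x661
Completed: cp=U+0661 (starts at byte 2)
Byte[4]=CB: 2-byte lead, need 1 cont bytes. acc=0xB
Byte[5]=92: continuation. acc=(acc<<6)|0x12=0x2D2
Completed: cp=U+02D2 (starts at byte 4)
Byte[6]=E6: 3-byte lead, need 2 cont bytes. acc=0x6
Byte[7]=A3: continuation. acc=(acc<<6)|0x23=0x1A3
Byte[8]=8E: continuation. acc=(acc<<6)|0x0E=0x68CE
Completed: cp=U+68CE (starts at byte 6)
Byte[9]=E3: 3-byte lead, need 2 cont bytes. acc=0x3
Byte[10]=95: continuation. acc=(acc<<6)|0x15=0xD5
Byte[11]=B8: continuation. acc=(acc<<6)|0x38=0x3578
Completed: cp=U+3578 (starts at byte 9)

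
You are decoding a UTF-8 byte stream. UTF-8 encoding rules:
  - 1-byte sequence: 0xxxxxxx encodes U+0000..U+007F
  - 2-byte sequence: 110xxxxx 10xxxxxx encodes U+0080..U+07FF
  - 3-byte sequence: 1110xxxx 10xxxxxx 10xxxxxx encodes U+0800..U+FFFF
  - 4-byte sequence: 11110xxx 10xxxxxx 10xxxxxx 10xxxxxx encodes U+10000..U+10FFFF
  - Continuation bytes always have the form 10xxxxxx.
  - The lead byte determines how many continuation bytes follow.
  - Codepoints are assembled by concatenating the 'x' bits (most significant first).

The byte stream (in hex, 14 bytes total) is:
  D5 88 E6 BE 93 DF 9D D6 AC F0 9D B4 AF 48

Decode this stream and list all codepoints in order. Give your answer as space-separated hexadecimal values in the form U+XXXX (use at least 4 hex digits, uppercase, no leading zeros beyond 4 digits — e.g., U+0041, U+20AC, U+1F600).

Byte[0]=D5: 2-byte lead, need 1 cont bytes. acc=0x15
Byte[1]=88: continuation. acc=(acc<<6)|0x08=0x548
Completed: cp=U+0548 (starts at byte 0)
Byte[2]=E6: 3-byte lead, need 2 cont bytes. acc=0x6
Byte[3]=BE: continuation. acc=(acc<<6)|0x3E=0x1BE
Byte[4]=93: continuation. acc=(acc<<6)|0x13=0x6F93
Completed: cp=U+6F93 (starts at byte 2)
Byte[5]=DF: 2-byte lead, need 1 cont bytes. acc=0x1F
Byte[6]=9D: continuation. acc=(acc<<6)|0x1D=0x7DD
Completed: cp=U+07DD (starts at byte 5)
Byte[7]=D6: 2-byte lead, need 1 cont bytes. acc=0x16
Byte[8]=AC: continuation. acc=(acc<<6)|0x2C=0x5AC
Completed: cp=U+05AC (starts at byte 7)
Byte[9]=F0: 4-byte lead, need 3 cont bytes. acc=0x0
Byte[10]=9D: continuation. acc=(acc<<6)|0x1D=0x1D
Byte[11]=B4: continuation. acc=(acc<<6)|0x34=0x774
Byte[12]=AF: continuation. acc=(acc<<6)|0x2F=0x1DD2F
Completed: cp=U+1DD2F (starts at byte 9)
Byte[13]=48: 1-byte ASCII. cp=U+0048

Answer: U+0548 U+6F93 U+07DD U+05AC U+1DD2F U+0048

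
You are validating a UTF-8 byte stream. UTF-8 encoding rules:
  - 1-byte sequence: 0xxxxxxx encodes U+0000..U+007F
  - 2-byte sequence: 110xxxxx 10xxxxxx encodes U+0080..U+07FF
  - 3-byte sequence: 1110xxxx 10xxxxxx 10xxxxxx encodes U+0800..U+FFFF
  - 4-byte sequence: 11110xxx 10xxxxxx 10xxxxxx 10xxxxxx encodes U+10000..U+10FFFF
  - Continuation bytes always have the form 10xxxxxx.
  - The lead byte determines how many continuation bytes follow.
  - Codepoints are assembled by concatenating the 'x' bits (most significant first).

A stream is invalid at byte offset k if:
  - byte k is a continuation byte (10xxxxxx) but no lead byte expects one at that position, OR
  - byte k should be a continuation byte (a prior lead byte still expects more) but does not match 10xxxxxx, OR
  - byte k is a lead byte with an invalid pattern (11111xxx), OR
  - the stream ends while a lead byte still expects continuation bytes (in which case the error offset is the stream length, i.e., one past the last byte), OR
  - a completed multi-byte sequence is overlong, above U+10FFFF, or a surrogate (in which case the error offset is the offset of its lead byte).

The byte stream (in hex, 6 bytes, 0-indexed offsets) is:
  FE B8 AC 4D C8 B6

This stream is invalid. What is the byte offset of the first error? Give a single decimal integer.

Byte[0]=FE: INVALID lead byte (not 0xxx/110x/1110/11110)

Answer: 0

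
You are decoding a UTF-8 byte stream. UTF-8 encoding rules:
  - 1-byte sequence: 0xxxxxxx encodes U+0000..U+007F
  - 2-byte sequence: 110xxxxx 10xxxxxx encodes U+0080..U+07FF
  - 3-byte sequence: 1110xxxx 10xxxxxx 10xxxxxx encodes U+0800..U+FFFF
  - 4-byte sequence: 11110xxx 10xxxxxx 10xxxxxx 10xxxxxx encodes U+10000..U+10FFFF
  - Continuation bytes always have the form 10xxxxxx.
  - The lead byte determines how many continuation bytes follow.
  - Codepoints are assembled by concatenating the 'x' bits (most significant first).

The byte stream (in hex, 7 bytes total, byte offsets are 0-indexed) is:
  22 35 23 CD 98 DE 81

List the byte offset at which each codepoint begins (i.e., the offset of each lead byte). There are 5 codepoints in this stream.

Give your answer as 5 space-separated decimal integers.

Answer: 0 1 2 3 5

Derivation:
Byte[0]=22: 1-byte ASCII. cp=U+0022
Byte[1]=35: 1-byte ASCII. cp=U+0035
Byte[2]=23: 1-byte ASCII. cp=U+0023
Byte[3]=CD: 2-byte lead, need 1 cont bytes. acc=0xD
Byte[4]=98: continuation. acc=(acc<<6)|0x18=0x358
Completed: cp=U+0358 (starts at byte 3)
Byte[5]=DE: 2-byte lead, need 1 cont bytes. acc=0x1E
Byte[6]=81: continuation. acc=(acc<<6)|0x01=0x781
Completed: cp=U+0781 (starts at byte 5)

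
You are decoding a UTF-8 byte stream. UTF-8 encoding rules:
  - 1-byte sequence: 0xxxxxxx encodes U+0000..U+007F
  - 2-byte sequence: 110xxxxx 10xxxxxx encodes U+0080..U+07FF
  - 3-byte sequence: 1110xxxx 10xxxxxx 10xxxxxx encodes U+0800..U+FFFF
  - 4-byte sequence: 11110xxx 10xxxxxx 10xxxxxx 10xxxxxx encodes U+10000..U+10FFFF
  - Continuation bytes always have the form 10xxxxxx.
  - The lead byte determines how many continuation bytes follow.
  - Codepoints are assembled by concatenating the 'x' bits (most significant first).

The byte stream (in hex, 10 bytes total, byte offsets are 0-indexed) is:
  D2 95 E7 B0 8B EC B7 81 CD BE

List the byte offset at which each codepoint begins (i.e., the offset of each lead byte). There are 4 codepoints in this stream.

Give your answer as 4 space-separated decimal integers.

Byte[0]=D2: 2-byte lead, need 1 cont bytes. acc=0x12
Byte[1]=95: continuation. acc=(acc<<6)|0x15=0x495
Completed: cp=U+0495 (starts at byte 0)
Byte[2]=E7: 3-byte lead, need 2 cont bytes. acc=0x7
Byte[3]=B0: continuation. acc=(acc<<6)|0x30=0x1F0
Byte[4]=8B: continuation. acc=(acc<<6)|0x0B=0x7C0B
Completed: cp=U+7C0B (starts at byte 2)
Byte[5]=EC: 3-byte lead, need 2 cont bytes. acc=0xC
Byte[6]=B7: continuation. acc=(acc<<6)|0x37=0x337
Byte[7]=81: continuation. acc=(acc<<6)|0x01=0xCDC1
Completed: cp=U+CDC1 (starts at byte 5)
Byte[8]=CD: 2-byte lead, need 1 cont bytes. acc=0xD
Byte[9]=BE: continuation. acc=(acc<<6)|0x3E=0x37E
Completed: cp=U+037E (starts at byte 8)

Answer: 0 2 5 8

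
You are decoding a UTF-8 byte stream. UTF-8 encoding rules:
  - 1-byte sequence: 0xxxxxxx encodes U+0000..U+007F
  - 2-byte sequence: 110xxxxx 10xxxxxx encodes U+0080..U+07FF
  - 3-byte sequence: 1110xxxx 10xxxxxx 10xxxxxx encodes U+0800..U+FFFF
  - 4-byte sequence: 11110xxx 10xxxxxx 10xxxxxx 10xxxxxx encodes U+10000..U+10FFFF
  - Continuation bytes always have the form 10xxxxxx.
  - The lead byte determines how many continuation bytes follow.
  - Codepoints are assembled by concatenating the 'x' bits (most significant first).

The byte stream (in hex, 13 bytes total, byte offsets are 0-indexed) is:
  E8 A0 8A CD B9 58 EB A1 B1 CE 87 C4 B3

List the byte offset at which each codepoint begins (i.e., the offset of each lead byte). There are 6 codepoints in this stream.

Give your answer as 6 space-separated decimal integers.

Answer: 0 3 5 6 9 11

Derivation:
Byte[0]=E8: 3-byte lead, need 2 cont bytes. acc=0x8
Byte[1]=A0: continuation. acc=(acc<<6)|0x20=0x220
Byte[2]=8A: continuation. acc=(acc<<6)|0x0A=0x880A
Completed: cp=U+880A (starts at byte 0)
Byte[3]=CD: 2-byte lead, need 1 cont bytes. acc=0xD
Byte[4]=B9: continuation. acc=(acc<<6)|0x39=0x379
Completed: cp=U+0379 (starts at byte 3)
Byte[5]=58: 1-byte ASCII. cp=U+0058
Byte[6]=EB: 3-byte lead, need 2 cont bytes. acc=0xB
Byte[7]=A1: continuation. acc=(acc<<6)|0x21=0x2E1
Byte[8]=B1: continuation. acc=(acc<<6)|0x31=0xB871
Completed: cp=U+B871 (starts at byte 6)
Byte[9]=CE: 2-byte lead, need 1 cont bytes. acc=0xE
Byte[10]=87: continuation. acc=(acc<<6)|0x07=0x387
Completed: cp=U+0387 (starts at byte 9)
Byte[11]=C4: 2-byte lead, need 1 cont bytes. acc=0x4
Byte[12]=B3: continuation. acc=(acc<<6)|0x33=0x133
Completed: cp=U+0133 (starts at byte 11)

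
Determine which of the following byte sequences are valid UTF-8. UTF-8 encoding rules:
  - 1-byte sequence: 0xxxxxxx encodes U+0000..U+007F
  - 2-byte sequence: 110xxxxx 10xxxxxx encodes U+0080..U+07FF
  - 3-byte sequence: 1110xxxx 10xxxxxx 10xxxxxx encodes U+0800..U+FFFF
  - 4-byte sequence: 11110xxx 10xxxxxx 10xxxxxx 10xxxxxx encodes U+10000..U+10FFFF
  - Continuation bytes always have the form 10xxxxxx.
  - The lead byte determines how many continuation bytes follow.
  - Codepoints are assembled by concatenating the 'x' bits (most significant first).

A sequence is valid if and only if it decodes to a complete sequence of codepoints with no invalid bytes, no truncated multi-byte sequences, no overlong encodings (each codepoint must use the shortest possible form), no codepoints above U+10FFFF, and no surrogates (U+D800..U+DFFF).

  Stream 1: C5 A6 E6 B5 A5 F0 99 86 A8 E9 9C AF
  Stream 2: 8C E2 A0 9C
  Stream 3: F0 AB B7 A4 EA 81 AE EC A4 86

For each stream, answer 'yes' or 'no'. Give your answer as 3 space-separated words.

Stream 1: decodes cleanly. VALID
Stream 2: error at byte offset 0. INVALID
Stream 3: decodes cleanly. VALID

Answer: yes no yes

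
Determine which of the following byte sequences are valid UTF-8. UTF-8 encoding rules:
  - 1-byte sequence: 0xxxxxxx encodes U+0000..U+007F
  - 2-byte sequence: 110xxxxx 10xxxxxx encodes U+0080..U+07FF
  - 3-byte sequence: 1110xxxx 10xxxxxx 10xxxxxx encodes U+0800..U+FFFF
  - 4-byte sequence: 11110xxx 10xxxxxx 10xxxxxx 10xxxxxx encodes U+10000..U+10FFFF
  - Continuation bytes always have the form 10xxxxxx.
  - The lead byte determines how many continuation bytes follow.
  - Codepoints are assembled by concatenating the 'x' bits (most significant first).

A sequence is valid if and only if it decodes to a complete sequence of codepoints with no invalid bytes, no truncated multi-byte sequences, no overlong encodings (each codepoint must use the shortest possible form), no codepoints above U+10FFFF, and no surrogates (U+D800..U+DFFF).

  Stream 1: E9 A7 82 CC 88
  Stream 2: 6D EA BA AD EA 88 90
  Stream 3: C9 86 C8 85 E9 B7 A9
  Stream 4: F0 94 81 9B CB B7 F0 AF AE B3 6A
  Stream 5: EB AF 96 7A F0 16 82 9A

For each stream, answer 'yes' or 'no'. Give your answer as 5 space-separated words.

Stream 1: decodes cleanly. VALID
Stream 2: decodes cleanly. VALID
Stream 3: decodes cleanly. VALID
Stream 4: decodes cleanly. VALID
Stream 5: error at byte offset 5. INVALID

Answer: yes yes yes yes no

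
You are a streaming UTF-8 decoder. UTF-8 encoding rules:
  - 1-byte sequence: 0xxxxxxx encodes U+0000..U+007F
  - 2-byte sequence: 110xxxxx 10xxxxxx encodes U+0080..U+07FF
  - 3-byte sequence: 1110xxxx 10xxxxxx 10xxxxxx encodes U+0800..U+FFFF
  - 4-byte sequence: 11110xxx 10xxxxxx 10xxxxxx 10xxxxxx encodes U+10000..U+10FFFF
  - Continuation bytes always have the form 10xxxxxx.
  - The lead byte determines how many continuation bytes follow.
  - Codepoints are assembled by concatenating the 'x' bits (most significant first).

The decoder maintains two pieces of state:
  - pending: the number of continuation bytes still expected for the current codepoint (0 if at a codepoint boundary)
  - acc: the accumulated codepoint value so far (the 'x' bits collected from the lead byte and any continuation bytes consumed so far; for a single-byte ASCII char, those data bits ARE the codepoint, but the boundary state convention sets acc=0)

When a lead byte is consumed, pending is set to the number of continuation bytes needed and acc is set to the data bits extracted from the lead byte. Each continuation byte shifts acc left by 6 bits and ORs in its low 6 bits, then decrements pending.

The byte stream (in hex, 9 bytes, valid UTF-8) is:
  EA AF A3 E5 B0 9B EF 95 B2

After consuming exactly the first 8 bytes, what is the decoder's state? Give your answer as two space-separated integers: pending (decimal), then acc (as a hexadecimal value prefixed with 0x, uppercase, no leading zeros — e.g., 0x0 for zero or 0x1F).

Answer: 1 0x3D5

Derivation:
Byte[0]=EA: 3-byte lead. pending=2, acc=0xA
Byte[1]=AF: continuation. acc=(acc<<6)|0x2F=0x2AF, pending=1
Byte[2]=A3: continuation. acc=(acc<<6)|0x23=0xABE3, pending=0
Byte[3]=E5: 3-byte lead. pending=2, acc=0x5
Byte[4]=B0: continuation. acc=(acc<<6)|0x30=0x170, pending=1
Byte[5]=9B: continuation. acc=(acc<<6)|0x1B=0x5C1B, pending=0
Byte[6]=EF: 3-byte lead. pending=2, acc=0xF
Byte[7]=95: continuation. acc=(acc<<6)|0x15=0x3D5, pending=1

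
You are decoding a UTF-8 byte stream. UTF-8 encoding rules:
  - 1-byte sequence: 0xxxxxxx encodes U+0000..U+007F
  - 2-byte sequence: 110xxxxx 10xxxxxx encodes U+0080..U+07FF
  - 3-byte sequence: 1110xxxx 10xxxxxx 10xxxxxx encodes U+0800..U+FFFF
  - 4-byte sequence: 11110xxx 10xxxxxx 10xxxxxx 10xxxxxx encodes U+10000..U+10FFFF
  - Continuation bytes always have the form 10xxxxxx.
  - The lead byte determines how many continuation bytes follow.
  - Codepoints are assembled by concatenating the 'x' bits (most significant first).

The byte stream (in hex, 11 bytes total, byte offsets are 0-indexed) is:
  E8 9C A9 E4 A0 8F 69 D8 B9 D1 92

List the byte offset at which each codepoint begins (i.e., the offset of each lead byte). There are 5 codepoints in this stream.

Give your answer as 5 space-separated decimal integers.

Answer: 0 3 6 7 9

Derivation:
Byte[0]=E8: 3-byte lead, need 2 cont bytes. acc=0x8
Byte[1]=9C: continuation. acc=(acc<<6)|0x1C=0x21C
Byte[2]=A9: continuation. acc=(acc<<6)|0x29=0x8729
Completed: cp=U+8729 (starts at byte 0)
Byte[3]=E4: 3-byte lead, need 2 cont bytes. acc=0x4
Byte[4]=A0: continuation. acc=(acc<<6)|0x20=0x120
Byte[5]=8F: continuation. acc=(acc<<6)|0x0F=0x480F
Completed: cp=U+480F (starts at byte 3)
Byte[6]=69: 1-byte ASCII. cp=U+0069
Byte[7]=D8: 2-byte lead, need 1 cont bytes. acc=0x18
Byte[8]=B9: continuation. acc=(acc<<6)|0x39=0x639
Completed: cp=U+0639 (starts at byte 7)
Byte[9]=D1: 2-byte lead, need 1 cont bytes. acc=0x11
Byte[10]=92: continuation. acc=(acc<<6)|0x12=0x452
Completed: cp=U+0452 (starts at byte 9)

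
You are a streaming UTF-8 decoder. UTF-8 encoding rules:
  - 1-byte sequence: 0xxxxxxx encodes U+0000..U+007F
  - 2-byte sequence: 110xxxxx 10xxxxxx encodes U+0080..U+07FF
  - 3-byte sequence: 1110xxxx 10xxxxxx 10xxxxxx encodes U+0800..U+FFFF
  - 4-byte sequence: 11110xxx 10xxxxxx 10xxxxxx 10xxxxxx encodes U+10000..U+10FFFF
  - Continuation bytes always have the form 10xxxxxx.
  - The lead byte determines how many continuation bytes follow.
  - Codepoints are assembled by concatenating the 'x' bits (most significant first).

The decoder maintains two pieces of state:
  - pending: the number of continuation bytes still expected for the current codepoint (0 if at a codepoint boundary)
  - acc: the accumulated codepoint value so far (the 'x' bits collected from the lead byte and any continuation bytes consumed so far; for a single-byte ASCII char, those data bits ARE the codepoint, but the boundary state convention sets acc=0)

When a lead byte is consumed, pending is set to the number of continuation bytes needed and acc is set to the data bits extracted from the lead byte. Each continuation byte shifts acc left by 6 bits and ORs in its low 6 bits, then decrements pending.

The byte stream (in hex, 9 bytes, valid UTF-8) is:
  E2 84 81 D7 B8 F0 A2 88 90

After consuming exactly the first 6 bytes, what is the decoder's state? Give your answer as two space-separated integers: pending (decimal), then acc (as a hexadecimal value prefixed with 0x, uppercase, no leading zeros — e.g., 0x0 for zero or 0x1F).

Answer: 3 0x0

Derivation:
Byte[0]=E2: 3-byte lead. pending=2, acc=0x2
Byte[1]=84: continuation. acc=(acc<<6)|0x04=0x84, pending=1
Byte[2]=81: continuation. acc=(acc<<6)|0x01=0x2101, pending=0
Byte[3]=D7: 2-byte lead. pending=1, acc=0x17
Byte[4]=B8: continuation. acc=(acc<<6)|0x38=0x5F8, pending=0
Byte[5]=F0: 4-byte lead. pending=3, acc=0x0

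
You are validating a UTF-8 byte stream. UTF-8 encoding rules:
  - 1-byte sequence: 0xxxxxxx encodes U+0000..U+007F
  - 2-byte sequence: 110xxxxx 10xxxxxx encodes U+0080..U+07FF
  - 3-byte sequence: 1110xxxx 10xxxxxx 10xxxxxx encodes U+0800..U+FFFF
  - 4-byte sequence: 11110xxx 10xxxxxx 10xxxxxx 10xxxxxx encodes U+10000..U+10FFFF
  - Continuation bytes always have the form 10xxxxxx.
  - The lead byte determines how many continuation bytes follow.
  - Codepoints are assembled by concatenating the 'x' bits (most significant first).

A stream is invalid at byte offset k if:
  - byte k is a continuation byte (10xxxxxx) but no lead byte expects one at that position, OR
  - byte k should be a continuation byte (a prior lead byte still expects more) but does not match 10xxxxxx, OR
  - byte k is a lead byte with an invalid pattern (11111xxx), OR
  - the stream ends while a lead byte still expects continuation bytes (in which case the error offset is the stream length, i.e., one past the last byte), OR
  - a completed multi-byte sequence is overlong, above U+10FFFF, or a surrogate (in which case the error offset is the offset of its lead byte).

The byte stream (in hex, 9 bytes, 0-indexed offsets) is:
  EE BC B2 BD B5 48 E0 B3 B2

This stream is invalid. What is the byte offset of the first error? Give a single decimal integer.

Answer: 3

Derivation:
Byte[0]=EE: 3-byte lead, need 2 cont bytes. acc=0xE
Byte[1]=BC: continuation. acc=(acc<<6)|0x3C=0x3BC
Byte[2]=B2: continuation. acc=(acc<<6)|0x32=0xEF32
Completed: cp=U+EF32 (starts at byte 0)
Byte[3]=BD: INVALID lead byte (not 0xxx/110x/1110/11110)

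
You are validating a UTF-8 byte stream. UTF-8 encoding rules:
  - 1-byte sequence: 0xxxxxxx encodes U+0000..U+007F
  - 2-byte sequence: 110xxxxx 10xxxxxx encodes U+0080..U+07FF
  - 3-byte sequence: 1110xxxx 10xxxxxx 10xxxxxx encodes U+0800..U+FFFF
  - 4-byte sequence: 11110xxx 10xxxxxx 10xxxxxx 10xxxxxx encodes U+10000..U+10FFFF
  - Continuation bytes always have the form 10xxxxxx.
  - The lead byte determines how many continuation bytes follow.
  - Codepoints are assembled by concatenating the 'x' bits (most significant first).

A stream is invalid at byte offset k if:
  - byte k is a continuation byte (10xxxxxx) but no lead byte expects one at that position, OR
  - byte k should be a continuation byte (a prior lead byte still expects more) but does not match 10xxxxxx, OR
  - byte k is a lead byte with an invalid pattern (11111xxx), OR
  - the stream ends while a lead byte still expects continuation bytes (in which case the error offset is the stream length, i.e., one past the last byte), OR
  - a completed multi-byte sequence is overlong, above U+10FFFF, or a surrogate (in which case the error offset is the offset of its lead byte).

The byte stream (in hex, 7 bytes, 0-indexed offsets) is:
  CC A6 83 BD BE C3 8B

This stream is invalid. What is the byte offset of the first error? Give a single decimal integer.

Byte[0]=CC: 2-byte lead, need 1 cont bytes. acc=0xC
Byte[1]=A6: continuation. acc=(acc<<6)|0x26=0x326
Completed: cp=U+0326 (starts at byte 0)
Byte[2]=83: INVALID lead byte (not 0xxx/110x/1110/11110)

Answer: 2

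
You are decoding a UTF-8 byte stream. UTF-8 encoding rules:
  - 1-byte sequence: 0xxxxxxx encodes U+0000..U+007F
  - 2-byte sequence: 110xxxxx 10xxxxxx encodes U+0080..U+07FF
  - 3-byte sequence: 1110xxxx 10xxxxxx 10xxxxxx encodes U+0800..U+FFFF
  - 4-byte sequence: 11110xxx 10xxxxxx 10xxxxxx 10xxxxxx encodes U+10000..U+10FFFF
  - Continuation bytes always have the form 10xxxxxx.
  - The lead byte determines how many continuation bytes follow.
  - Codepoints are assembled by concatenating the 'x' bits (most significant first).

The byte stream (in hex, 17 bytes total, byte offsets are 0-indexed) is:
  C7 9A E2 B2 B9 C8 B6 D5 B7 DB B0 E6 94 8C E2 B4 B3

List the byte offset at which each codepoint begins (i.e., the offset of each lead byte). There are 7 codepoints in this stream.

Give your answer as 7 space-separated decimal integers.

Answer: 0 2 5 7 9 11 14

Derivation:
Byte[0]=C7: 2-byte lead, need 1 cont bytes. acc=0x7
Byte[1]=9A: continuation. acc=(acc<<6)|0x1A=0x1DA
Completed: cp=U+01DA (starts at byte 0)
Byte[2]=E2: 3-byte lead, need 2 cont bytes. acc=0x2
Byte[3]=B2: continuation. acc=(acc<<6)|0x32=0xB2
Byte[4]=B9: continuation. acc=(acc<<6)|0x39=0x2CB9
Completed: cp=U+2CB9 (starts at byte 2)
Byte[5]=C8: 2-byte lead, need 1 cont bytes. acc=0x8
Byte[6]=B6: continuation. acc=(acc<<6)|0x36=0x236
Completed: cp=U+0236 (starts at byte 5)
Byte[7]=D5: 2-byte lead, need 1 cont bytes. acc=0x15
Byte[8]=B7: continuation. acc=(acc<<6)|0x37=0x577
Completed: cp=U+0577 (starts at byte 7)
Byte[9]=DB: 2-byte lead, need 1 cont bytes. acc=0x1B
Byte[10]=B0: continuation. acc=(acc<<6)|0x30=0x6F0
Completed: cp=U+06F0 (starts at byte 9)
Byte[11]=E6: 3-byte lead, need 2 cont bytes. acc=0x6
Byte[12]=94: continuation. acc=(acc<<6)|0x14=0x194
Byte[13]=8C: continuation. acc=(acc<<6)|0x0C=0x650C
Completed: cp=U+650C (starts at byte 11)
Byte[14]=E2: 3-byte lead, need 2 cont bytes. acc=0x2
Byte[15]=B4: continuation. acc=(acc<<6)|0x34=0xB4
Byte[16]=B3: continuation. acc=(acc<<6)|0x33=0x2D33
Completed: cp=U+2D33 (starts at byte 14)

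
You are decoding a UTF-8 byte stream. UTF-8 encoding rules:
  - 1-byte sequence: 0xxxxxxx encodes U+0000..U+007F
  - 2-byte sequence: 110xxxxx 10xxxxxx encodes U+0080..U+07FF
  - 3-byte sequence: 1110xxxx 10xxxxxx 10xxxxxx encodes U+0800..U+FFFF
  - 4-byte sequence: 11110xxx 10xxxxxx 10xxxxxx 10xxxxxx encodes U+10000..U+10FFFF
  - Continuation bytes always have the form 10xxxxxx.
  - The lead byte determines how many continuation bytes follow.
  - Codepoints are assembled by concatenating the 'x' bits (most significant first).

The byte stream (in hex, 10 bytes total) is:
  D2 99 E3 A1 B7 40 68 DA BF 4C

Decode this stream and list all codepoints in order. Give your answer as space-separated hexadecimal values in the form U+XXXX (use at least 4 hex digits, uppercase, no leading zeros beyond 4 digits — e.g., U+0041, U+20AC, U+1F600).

Byte[0]=D2: 2-byte lead, need 1 cont bytes. acc=0x12
Byte[1]=99: continuation. acc=(acc<<6)|0x19=0x499
Completed: cp=U+0499 (starts at byte 0)
Byte[2]=E3: 3-byte lead, need 2 cont bytes. acc=0x3
Byte[3]=A1: continuation. acc=(acc<<6)|0x21=0xE1
Byte[4]=B7: continuation. acc=(acc<<6)|0x37=0x3877
Completed: cp=U+3877 (starts at byte 2)
Byte[5]=40: 1-byte ASCII. cp=U+0040
Byte[6]=68: 1-byte ASCII. cp=U+0068
Byte[7]=DA: 2-byte lead, need 1 cont bytes. acc=0x1A
Byte[8]=BF: continuation. acc=(acc<<6)|0x3F=0x6BF
Completed: cp=U+06BF (starts at byte 7)
Byte[9]=4C: 1-byte ASCII. cp=U+004C

Answer: U+0499 U+3877 U+0040 U+0068 U+06BF U+004C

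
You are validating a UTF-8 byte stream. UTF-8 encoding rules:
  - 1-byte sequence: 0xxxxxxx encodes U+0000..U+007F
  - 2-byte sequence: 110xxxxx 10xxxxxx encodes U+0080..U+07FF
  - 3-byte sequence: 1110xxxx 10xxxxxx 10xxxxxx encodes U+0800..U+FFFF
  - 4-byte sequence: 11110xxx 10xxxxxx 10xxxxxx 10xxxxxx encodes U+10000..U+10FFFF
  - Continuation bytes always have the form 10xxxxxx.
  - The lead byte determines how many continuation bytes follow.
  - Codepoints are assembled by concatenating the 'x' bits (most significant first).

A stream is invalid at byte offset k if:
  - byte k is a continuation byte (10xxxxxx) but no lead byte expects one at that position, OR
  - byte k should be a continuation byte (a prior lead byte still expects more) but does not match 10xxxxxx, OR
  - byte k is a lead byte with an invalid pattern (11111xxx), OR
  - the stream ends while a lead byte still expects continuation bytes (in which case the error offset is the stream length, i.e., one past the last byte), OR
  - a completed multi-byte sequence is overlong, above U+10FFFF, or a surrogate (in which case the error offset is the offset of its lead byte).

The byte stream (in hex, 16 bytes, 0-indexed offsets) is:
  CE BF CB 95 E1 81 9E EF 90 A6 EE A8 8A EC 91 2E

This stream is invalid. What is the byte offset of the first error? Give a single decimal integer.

Byte[0]=CE: 2-byte lead, need 1 cont bytes. acc=0xE
Byte[1]=BF: continuation. acc=(acc<<6)|0x3F=0x3BF
Completed: cp=U+03BF (starts at byte 0)
Byte[2]=CB: 2-byte lead, need 1 cont bytes. acc=0xB
Byte[3]=95: continuation. acc=(acc<<6)|0x15=0x2D5
Completed: cp=U+02D5 (starts at byte 2)
Byte[4]=E1: 3-byte lead, need 2 cont bytes. acc=0x1
Byte[5]=81: continuation. acc=(acc<<6)|0x01=0x41
Byte[6]=9E: continuation. acc=(acc<<6)|0x1E=0x105E
Completed: cp=U+105E (starts at byte 4)
Byte[7]=EF: 3-byte lead, need 2 cont bytes. acc=0xF
Byte[8]=90: continuation. acc=(acc<<6)|0x10=0x3D0
Byte[9]=A6: continuation. acc=(acc<<6)|0x26=0xF426
Completed: cp=U+F426 (starts at byte 7)
Byte[10]=EE: 3-byte lead, need 2 cont bytes. acc=0xE
Byte[11]=A8: continuation. acc=(acc<<6)|0x28=0x3A8
Byte[12]=8A: continuation. acc=(acc<<6)|0x0A=0xEA0A
Completed: cp=U+EA0A (starts at byte 10)
Byte[13]=EC: 3-byte lead, need 2 cont bytes. acc=0xC
Byte[14]=91: continuation. acc=(acc<<6)|0x11=0x311
Byte[15]=2E: expected 10xxxxxx continuation. INVALID

Answer: 15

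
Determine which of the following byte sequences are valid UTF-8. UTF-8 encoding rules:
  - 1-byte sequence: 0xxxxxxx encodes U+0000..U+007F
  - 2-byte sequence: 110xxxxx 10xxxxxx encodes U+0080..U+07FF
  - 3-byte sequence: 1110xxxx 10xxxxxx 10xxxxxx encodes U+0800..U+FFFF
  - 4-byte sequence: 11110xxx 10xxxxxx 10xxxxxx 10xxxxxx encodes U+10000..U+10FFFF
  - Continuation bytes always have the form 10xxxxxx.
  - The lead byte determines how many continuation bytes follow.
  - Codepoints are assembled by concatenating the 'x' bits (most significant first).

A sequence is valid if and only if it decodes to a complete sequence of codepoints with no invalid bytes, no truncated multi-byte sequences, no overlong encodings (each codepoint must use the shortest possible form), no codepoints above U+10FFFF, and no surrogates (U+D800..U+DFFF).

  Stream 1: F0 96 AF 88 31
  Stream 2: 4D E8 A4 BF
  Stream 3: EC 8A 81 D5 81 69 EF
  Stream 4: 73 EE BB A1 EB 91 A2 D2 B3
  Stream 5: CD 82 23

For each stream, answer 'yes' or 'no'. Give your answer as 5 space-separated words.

Stream 1: decodes cleanly. VALID
Stream 2: decodes cleanly. VALID
Stream 3: error at byte offset 7. INVALID
Stream 4: decodes cleanly. VALID
Stream 5: decodes cleanly. VALID

Answer: yes yes no yes yes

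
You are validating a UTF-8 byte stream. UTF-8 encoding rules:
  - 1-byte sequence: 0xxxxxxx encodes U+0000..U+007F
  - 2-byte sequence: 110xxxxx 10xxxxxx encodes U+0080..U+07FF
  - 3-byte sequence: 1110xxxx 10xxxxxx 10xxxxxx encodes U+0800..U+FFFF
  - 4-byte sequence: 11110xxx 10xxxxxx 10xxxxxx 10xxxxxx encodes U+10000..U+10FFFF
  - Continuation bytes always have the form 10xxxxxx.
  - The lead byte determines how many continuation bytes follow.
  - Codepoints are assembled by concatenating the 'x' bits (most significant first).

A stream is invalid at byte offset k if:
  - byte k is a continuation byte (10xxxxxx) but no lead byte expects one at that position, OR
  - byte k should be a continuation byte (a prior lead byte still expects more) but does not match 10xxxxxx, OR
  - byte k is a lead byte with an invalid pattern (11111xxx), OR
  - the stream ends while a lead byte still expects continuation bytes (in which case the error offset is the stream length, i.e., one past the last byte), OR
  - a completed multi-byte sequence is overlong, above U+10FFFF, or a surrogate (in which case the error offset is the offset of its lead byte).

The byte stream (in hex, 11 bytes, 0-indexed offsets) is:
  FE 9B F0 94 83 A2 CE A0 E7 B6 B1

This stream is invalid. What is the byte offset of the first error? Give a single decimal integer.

Byte[0]=FE: INVALID lead byte (not 0xxx/110x/1110/11110)

Answer: 0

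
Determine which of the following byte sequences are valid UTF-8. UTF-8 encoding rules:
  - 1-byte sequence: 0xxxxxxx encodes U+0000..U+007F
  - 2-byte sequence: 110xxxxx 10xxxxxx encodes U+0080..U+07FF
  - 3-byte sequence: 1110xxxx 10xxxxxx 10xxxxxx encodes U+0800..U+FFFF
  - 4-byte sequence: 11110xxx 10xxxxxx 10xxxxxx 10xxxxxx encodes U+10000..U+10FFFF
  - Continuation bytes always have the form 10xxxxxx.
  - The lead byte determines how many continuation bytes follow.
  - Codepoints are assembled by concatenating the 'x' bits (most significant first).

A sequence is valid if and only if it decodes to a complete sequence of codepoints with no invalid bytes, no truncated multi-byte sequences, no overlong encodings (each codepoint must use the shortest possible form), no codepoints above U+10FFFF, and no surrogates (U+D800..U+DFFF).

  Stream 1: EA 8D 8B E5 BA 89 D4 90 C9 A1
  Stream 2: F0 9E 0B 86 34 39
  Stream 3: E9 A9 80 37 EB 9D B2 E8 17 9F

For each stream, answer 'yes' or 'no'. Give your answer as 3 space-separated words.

Answer: yes no no

Derivation:
Stream 1: decodes cleanly. VALID
Stream 2: error at byte offset 2. INVALID
Stream 3: error at byte offset 8. INVALID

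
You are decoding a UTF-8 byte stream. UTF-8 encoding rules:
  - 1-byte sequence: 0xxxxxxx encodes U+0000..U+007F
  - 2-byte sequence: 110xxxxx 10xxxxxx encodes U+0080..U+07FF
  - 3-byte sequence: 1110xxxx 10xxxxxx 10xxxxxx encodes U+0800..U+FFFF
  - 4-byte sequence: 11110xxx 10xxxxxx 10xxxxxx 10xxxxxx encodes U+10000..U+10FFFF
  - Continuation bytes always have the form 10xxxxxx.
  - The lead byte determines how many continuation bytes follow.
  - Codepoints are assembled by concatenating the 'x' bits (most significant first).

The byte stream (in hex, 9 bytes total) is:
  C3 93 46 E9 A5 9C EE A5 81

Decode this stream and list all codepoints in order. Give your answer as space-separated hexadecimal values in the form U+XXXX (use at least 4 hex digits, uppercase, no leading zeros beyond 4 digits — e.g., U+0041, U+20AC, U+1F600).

Answer: U+00D3 U+0046 U+995C U+E941

Derivation:
Byte[0]=C3: 2-byte lead, need 1 cont bytes. acc=0x3
Byte[1]=93: continuation. acc=(acc<<6)|0x13=0xD3
Completed: cp=U+00D3 (starts at byte 0)
Byte[2]=46: 1-byte ASCII. cp=U+0046
Byte[3]=E9: 3-byte lead, need 2 cont bytes. acc=0x9
Byte[4]=A5: continuation. acc=(acc<<6)|0x25=0x265
Byte[5]=9C: continuation. acc=(acc<<6)|0x1C=0x995C
Completed: cp=U+995C (starts at byte 3)
Byte[6]=EE: 3-byte lead, need 2 cont bytes. acc=0xE
Byte[7]=A5: continuation. acc=(acc<<6)|0x25=0x3A5
Byte[8]=81: continuation. acc=(acc<<6)|0x01=0xE941
Completed: cp=U+E941 (starts at byte 6)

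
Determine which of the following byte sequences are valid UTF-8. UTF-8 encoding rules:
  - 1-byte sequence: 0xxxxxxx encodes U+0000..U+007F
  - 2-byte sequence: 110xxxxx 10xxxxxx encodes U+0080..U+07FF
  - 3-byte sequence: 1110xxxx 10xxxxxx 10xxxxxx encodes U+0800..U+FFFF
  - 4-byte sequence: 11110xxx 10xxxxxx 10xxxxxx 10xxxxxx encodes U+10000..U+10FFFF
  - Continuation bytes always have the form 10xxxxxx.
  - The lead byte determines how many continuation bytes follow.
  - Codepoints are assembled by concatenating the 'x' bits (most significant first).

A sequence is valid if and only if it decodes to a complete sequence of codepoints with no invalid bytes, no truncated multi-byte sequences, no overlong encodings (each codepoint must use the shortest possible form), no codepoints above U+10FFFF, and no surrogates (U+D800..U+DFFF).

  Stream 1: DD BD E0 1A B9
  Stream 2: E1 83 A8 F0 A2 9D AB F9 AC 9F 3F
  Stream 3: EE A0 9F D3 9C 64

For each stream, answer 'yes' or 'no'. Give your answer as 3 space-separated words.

Stream 1: error at byte offset 3. INVALID
Stream 2: error at byte offset 7. INVALID
Stream 3: decodes cleanly. VALID

Answer: no no yes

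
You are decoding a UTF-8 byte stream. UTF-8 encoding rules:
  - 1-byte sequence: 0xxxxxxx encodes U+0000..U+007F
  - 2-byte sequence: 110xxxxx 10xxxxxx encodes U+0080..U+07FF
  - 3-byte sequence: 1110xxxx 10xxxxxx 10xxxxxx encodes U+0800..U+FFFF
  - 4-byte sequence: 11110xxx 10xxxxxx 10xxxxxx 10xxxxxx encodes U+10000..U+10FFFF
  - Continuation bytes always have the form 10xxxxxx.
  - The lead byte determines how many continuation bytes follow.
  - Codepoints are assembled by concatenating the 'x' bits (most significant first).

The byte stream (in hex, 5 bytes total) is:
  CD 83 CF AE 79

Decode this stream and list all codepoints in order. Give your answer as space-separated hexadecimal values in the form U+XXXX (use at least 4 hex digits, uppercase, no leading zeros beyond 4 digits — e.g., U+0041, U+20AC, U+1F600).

Byte[0]=CD: 2-byte lead, need 1 cont bytes. acc=0xD
Byte[1]=83: continuation. acc=(acc<<6)|0x03=0x343
Completed: cp=U+0343 (starts at byte 0)
Byte[2]=CF: 2-byte lead, need 1 cont bytes. acc=0xF
Byte[3]=AE: continuation. acc=(acc<<6)|0x2E=0x3EE
Completed: cp=U+03EE (starts at byte 2)
Byte[4]=79: 1-byte ASCII. cp=U+0079

Answer: U+0343 U+03EE U+0079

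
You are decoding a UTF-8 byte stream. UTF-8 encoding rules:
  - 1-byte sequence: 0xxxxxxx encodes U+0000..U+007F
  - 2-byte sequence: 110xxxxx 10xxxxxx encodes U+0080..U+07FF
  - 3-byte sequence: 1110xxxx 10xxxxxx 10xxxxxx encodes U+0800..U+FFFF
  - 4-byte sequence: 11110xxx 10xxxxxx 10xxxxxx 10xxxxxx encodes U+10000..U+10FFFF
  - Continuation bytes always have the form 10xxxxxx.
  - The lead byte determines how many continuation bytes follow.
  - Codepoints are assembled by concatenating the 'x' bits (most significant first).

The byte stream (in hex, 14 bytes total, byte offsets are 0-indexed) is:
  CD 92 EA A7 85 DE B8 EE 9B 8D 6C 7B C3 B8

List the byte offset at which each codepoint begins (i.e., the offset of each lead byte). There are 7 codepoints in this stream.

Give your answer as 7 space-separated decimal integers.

Byte[0]=CD: 2-byte lead, need 1 cont bytes. acc=0xD
Byte[1]=92: continuation. acc=(acc<<6)|0x12=0x352
Completed: cp=U+0352 (starts at byte 0)
Byte[2]=EA: 3-byte lead, need 2 cont bytes. acc=0xA
Byte[3]=A7: continuation. acc=(acc<<6)|0x27=0x2A7
Byte[4]=85: continuation. acc=(acc<<6)|0x05=0xA9C5
Completed: cp=U+A9C5 (starts at byte 2)
Byte[5]=DE: 2-byte lead, need 1 cont bytes. acc=0x1E
Byte[6]=B8: continuation. acc=(acc<<6)|0x38=0x7B8
Completed: cp=U+07B8 (starts at byte 5)
Byte[7]=EE: 3-byte lead, need 2 cont bytes. acc=0xE
Byte[8]=9B: continuation. acc=(acc<<6)|0x1B=0x39B
Byte[9]=8D: continuation. acc=(acc<<6)|0x0D=0xE6CD
Completed: cp=U+E6CD (starts at byte 7)
Byte[10]=6C: 1-byte ASCII. cp=U+006C
Byte[11]=7B: 1-byte ASCII. cp=U+007B
Byte[12]=C3: 2-byte lead, need 1 cont bytes. acc=0x3
Byte[13]=B8: continuation. acc=(acc<<6)|0x38=0xF8
Completed: cp=U+00F8 (starts at byte 12)

Answer: 0 2 5 7 10 11 12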